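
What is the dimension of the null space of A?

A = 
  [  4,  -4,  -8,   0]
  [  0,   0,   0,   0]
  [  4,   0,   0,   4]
nullity(A) = 2

Row reduce:
R3 → R3 - (1)·R1
Swap R2 ↔ R3
REF = 
  [  4,  -4,  -8,   0]
  [  0,   4,   8,   4]
  [  0,   0,   0,   0]
Pivot columns: 1, 2 → 2 pivots.
rank(A) = 2, so nullity(A) = 4 - 2 = 2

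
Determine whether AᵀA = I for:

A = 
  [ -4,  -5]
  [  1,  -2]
No

AᵀA = 
  [ 17,  18]
  [ 18,  29]
≠ I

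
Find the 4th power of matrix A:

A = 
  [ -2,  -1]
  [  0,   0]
A^4 = 
  [ 16,   8]
  [  0,   0]

A² = A·A:
A²[1,1] = (-2)(-2) + (-1)(0) = 4
A²[1,2] = (-2)(-1) + (-1)(0) = 2
A²[2,1] = (0)(-2) + (0)(0) = 0
A²[2,2] = (0)(-1) + (0)(0) = 0
A² = 
  [  4,   2]
  [  0,   0]

A^3 = A^2·A:
A^3[1,1] = (4)(-2) + (2)(0) = -8
A^3[1,2] = (4)(-1) + (2)(0) = -4
A^3[2,1] = (0)(-2) + (0)(0) = 0
A^3[2,2] = (0)(-1) + (0)(0) = 0
A^3 = 
  [ -8,  -4]
  [  0,   0]

A^4 = A^3·A:
A^4[1,1] = (-8)(-2) + (-4)(0) = 16
A^4[1,2] = (-8)(-1) + (-4)(0) = 8
A^4[2,1] = (0)(-2) + (0)(0) = 0
A^4[2,2] = (0)(-1) + (0)(0) = 0
A^4 = 
  [ 16,   8]
  [  0,   0]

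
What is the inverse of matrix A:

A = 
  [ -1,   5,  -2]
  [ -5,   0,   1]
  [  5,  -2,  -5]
det(A) = (-1)·((0)(-5) - (1)(-2)) - (5)·((-5)(-5) - (1)(5)) + (-2)·((-5)(-2) - (0)(5))
  = (-1)(2) - (5)(20) + (-2)(10)
  = -122
det(A) = -122 ≠ 0, so A is invertible.

Cofactors Cᵢⱼ = (-1)ⁱ⁺ʲ·Mᵢⱼ:
C = 
  [  2, -20,  10]
  [ 29,  15,  23]
  [  5,  11,  25]

adj(A) = Cᵀ:
adj(A) = 
  [  2,  29,   5]
  [-20,  15,  11]
  [ 10,  23,  25]

A⁻¹ = (-1/122) · adj(A):
A⁻¹ = 
  [  -1/61, -29/122,  -5/122]
  [  10/61, -15/122, -11/122]
  [  -5/61, -23/122, -25/122]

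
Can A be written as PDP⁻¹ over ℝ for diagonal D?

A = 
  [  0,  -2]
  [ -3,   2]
Yes

tr(A) = 2, det(A) = -6
Characteristic polynomial: λ² - tr(A)λ + det(A) = λ² - 2λ - 6
λ² - 2λ - 6 = 0  ⇒  λ = (2 ± √((-2)² - 4·(-6)))/2 = (2 ± √(28))/2
  = 1 + √7,  1 - √7
Eigenvalues: 1 + √7, 1 - √7  (≈ 3.646, -1.646)
The two irrational eigenvalues are distinct (simple), so each has alg. mult. = geom. mult. = 1.
Sum of geometric multiplicities equals n, so A has n independent eigenvectors.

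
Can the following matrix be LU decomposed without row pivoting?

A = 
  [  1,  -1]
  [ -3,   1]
Yes.
A[1,1] = 1 ≠ 0, so Gaussian elimination proceeds without a row swap: multiplier ℓ₂₁ = (-3)/(1) = -3, and U[2,2] = 1 - (-3)(-1) = -2.
L = 
  [  1,   0]
  [ -3,   1]
U = 
  [  1,  -1]
  [  0,  -2]
Check row 2 of LU: [(-3)(1), (-3)(-1) + (-2)] = [-3, 1] = row 2 of A ✓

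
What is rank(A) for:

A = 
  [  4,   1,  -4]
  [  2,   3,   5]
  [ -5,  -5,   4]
rank(A) = 3

Row reduce:
R2 → R2 - (1/2)·R1
R3 → R3 + (5/4)·R1
R3 → R3 + (3/2)·R2
REF = 
  [   4,    1,   -4]
  [   0,  5/2,    7]
  [   0,    0, 19/2]
Pivot columns: 1, 2, 3 → 3 pivots.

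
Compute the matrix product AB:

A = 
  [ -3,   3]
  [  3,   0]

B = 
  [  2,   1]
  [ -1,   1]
AB = 
  [ -9,   0]
  [  6,   3]

A is 2×2 and B is 2×2, so AB is 2×2. Each entry is (row of A)·(column of B):
AB[1,1] = (-3)(2) + (3)(-1) = -9
AB[1,2] = (-3)(1) + (3)(1) = 0
AB[2,1] = (3)(2) + (0)(-1) = 6
AB[2,2] = (3)(1) + (0)(1) = 3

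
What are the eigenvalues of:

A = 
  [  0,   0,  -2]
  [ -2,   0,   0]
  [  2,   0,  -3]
λ = 0, (-3 + i√7)/2, (-3 - i√7)/2  (≈ 0, -1.5 + 1.323i, -1.5 - 1.323i)

Characteristic polynomial: det(λI - A) = λ³ + 3λ² + 4λ
The constant term is 0, so λ = 0 is a root: p(λ) = λ(λ² + 3λ + 4)
λ² + 3λ + 4 = 0  ⇒  λ = (-3 ± √((3)² - 4·(4)))/2 = (-3 ± √(-7))/2
  = (-3 + i√7)/2,  (-3 - i√7)/2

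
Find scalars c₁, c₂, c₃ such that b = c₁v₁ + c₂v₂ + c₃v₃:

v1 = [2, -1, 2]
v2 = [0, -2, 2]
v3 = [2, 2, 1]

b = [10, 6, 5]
c1 = 2, c2 = -1, c3 = 3

b = 2·v1 + -1·v2 + 3·v3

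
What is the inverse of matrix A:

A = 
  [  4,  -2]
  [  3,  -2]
det(A) = (4)(-2) - (-2)(3) = -2
For a 2×2 matrix, A⁻¹ = (1/det(A)) · [[d, -b], [-c, a]]
    = (-1/2) · [[-2, 2], [-3, 4]]

A⁻¹ = 
  [  1,  -1]
  [3/2,  -2]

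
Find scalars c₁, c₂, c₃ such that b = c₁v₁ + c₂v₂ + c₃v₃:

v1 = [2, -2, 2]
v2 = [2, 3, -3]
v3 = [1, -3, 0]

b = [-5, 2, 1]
c1 = -1, c2 = -1, c3 = -1

b = -1·v1 + -1·v2 + -1·v3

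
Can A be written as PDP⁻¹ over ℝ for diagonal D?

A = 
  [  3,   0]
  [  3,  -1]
Yes

tr(A) = 2, det(A) = -3
Characteristic polynomial: λ² - tr(A)λ + det(A) = λ² - 2λ - 3
λ² - 2λ - 3 = (λ + 1)(λ - 3)
Eigenvalues: 3, -1
λ=-1: alg. mult. = 1, geom. mult. = 2 - rank(A - (-1)I) = 2 - 1 = 1
λ=3: alg. mult. = 1, geom. mult. = 2 - rank(A - (3)I) = 2 - 1 = 1
Sum of geometric multiplicities equals n, so A has n independent eigenvectors.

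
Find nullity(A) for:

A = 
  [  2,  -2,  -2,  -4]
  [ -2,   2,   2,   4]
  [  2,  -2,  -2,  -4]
nullity(A) = 3

Row reduce:
R2 → R2 + (1)·R1
R3 → R3 - (1)·R1
REF = 
  [  2,  -2,  -2,  -4]
  [  0,   0,   0,   0]
  [  0,   0,   0,   0]
Pivot columns: 1 → 1 pivot.
rank(A) = 1, so nullity(A) = 4 - 1 = 3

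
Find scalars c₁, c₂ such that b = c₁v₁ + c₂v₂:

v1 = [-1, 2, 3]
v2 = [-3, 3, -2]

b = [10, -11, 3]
c1 = -1, c2 = -3

b = -1·v1 + -3·v2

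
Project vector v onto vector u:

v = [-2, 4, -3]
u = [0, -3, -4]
v·u = (-2)(0) + (4)(-3) + (-3)(-4) = 0
u·u = (0)² + (-3)² + (-4)² = 25
proj_u(v) = (v·u / u·u) × u = (0/25) × u = (0) × u

proj_u(v) = [0, 0, 0]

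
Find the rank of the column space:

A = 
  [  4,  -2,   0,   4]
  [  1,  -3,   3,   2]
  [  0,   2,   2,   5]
Row reduce:
R2 → R2 - (1/4)·R1
R3 → R3 + (4/5)·R2
REF = 
  [   4,   -2,    0,    4]
  [   0, -5/2,    3,    1]
  [   0,    0, 22/5, 29/5]
Pivot columns: 1, 2, 3 → 3 pivots.
dim(Col(A)) = number of pivot columns = 3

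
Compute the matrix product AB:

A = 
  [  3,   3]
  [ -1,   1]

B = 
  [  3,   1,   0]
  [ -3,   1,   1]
AB = 
  [  0,   6,   3]
  [ -6,   0,   1]

A is 2×2 and B is 2×3, so AB is 2×3. Each entry is (row of A)·(column of B):
AB[1,1] = (3)(3) + (3)(-3) = 0
AB[1,2] = (3)(1) + (3)(1) = 6
AB[1,3] = (3)(0) + (3)(1) = 3
AB[2,1] = (-1)(3) + (1)(-3) = -6
AB[2,2] = (-1)(1) + (1)(1) = 0
AB[2,3] = (-1)(0) + (1)(1) = 1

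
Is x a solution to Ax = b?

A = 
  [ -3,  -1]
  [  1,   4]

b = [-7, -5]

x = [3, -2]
Yes

Ax = [-7, -5] = b ✓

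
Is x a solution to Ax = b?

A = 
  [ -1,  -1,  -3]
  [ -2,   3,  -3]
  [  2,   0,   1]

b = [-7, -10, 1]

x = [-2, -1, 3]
No

Ax = [-6, -8, -1] ≠ b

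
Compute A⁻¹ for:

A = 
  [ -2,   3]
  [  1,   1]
det(A) = (-2)(1) - (3)(1) = -5
For a 2×2 matrix, A⁻¹ = (1/det(A)) · [[d, -b], [-c, a]]
    = (-1/5) · [[1, -3], [-1, -2]]

A⁻¹ = 
  [-1/5,  3/5]
  [ 1/5,  2/5]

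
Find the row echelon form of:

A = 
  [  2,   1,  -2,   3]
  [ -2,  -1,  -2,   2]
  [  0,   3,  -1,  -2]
Row operations:
R2 → R2 + (1)·R1
Swap R2 ↔ R3

Resulting echelon form:
REF = 
  [  2,   1,  -2,   3]
  [  0,   3,  -1,  -2]
  [  0,   0,  -4,   5]

Rank = 3 (number of non-zero pivot rows).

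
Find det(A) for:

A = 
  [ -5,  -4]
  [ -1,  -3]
For a 2×2 matrix, det = ad - bc = (-5)(-3) - (-4)(-1) = 11

det(A) = 11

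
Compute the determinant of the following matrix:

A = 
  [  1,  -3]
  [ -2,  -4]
-10

For a 2×2 matrix, det = ad - bc = (1)(-4) - (-3)(-2) = -10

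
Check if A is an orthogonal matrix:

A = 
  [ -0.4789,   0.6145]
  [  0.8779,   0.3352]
No

AᵀA = 
  [  1.0001,   0]
  [  0,   0.4900]
≠ I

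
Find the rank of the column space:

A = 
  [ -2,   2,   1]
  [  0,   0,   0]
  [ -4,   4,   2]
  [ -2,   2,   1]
Row reduce:
R3 → R3 - (2)·R1
R4 → R4 - (1)·R1
REF = 
  [ -2,   2,   1]
  [  0,   0,   0]
  [  0,   0,   0]
  [  0,   0,   0]
Pivot columns: 1 → 1 pivot.
dim(Col(A)) = number of pivot columns = 1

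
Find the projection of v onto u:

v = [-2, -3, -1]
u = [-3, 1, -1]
v·u = (-2)(-3) + (-3)(1) + (-1)(-1) = 4
u·u = (-3)² + (1)² + (-1)² = 11
proj_u(v) = (v·u / u·u) × u = (4/11) × u

proj_u(v) = [-12/11, 4/11, -4/11]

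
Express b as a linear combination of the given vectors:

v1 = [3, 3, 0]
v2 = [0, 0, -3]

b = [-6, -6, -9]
c1 = -2, c2 = 3

b = -2·v1 + 3·v2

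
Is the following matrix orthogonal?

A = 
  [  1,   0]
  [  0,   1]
Yes

AᵀA = 
  [  1,   0]
  [  0,   1]
= I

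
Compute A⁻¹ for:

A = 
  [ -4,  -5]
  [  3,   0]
det(A) = (-4)(0) - (-5)(3) = 15
For a 2×2 matrix, A⁻¹ = (1/det(A)) · [[d, -b], [-c, a]]
    = (1/15) · [[0, 5], [-3, -4]]

A⁻¹ = 
  [    0,   1/3]
  [ -1/5, -4/15]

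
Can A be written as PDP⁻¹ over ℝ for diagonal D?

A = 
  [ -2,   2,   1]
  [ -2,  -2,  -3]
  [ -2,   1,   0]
No

Characteristic polynomial: det(λI - A) = λ³ + 4λ² + 13λ
The constant term is 0, so λ = 0 is a root: p(λ) = λ(λ² + 4λ + 13)
λ² + 4λ + 13 = 0  ⇒  λ = (-4 ± √((4)² - 4·(13)))/2 = (-4 ± √(-36))/2
  = -2 + 3i,  -2 - 3i
Eigenvalues: 0, -2 + 3i, -2 - 3i  (≈ 0, -2 + 3i, -2 - 3i)
Has complex eigenvalues (not diagonalizable over ℝ).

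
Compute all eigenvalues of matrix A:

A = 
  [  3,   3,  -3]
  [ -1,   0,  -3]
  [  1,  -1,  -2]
Characteristic polynomial: det(λI - A) = λ³ - λ² - 3λ + 27
Testing integer divisors of the constant term: p(-3) = 0, so (λ + 3) is a factor:
p(λ) = (λ + 3)(λ² - 4λ + 9)
λ² - 4λ + 9 = 0  ⇒  λ = (4 ± √((-4)² - 4·(9)))/2 = (4 ± √(-20))/2
  = 2 + i√5,  2 - i√5

λ = -3, 2 + i√5, 2 - i√5  (≈ -3, 2 + 2.236i, 2 - 2.236i)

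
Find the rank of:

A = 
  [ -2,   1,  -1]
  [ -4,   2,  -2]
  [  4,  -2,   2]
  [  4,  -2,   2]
rank(A) = 1

Row reduce:
R2 → R2 - (2)·R1
R3 → R3 + (2)·R1
R4 → R4 + (2)·R1
REF = 
  [ -2,   1,  -1]
  [  0,   0,   0]
  [  0,   0,   0]
  [  0,   0,   0]
Pivot columns: 1 → 1 pivot.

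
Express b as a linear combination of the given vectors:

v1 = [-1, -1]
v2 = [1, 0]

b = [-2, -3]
c1 = 3, c2 = 1

b = 3·v1 + 1·v2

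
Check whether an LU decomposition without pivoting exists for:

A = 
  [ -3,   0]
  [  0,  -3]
Yes.
A[1,1] = -3 ≠ 0, so Gaussian elimination proceeds without a row swap: multiplier ℓ₂₁ = (0)/(-3) = 0, and U[2,2] = -3 - (0)(0) = -3.
L = 
  [  1,   0]
  [  0,   1]
U = 
  [ -3,   0]
  [  0,  -3]
Check row 2 of LU: [(0)(-3), (0)(0) + (-3)] = [0, -3] = row 2 of A ✓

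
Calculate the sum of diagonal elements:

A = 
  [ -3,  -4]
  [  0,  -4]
-7

tr(A) = -3 + -4 = -7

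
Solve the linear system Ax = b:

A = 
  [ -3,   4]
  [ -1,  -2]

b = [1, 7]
x = [-3, -2]

Row reduce the augmented matrix [A|b]:
R2 → R2 - (1/3)·R1
REF = 
  [   -3,     4,     1]
  [    0, -10/3,  20/3]

Back-substitution:
x₂ = (20/3) / (-10/3) = -2
x₁ = (1 - (4)(-2)) / (-3) = -3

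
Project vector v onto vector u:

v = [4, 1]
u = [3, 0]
v·u = (4)(3) + (1)(0) = 12
u·u = (3)² + (0)² = 9
proj_u(v) = (v·u / u·u) × u = (12/9) × u = (4/3) × u

proj_u(v) = [4, 0]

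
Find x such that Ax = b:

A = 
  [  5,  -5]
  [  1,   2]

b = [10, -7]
x = [-1, -3]

Row reduce the augmented matrix [A|b]:
R2 → R2 - (1/5)·R1
REF = 
  [  5,  -5,  10]
  [  0,   3,  -9]

Back-substitution:
x₂ = (-9) / 3 = -3
x₁ = (10 - (-5)(-3)) / 5 = -1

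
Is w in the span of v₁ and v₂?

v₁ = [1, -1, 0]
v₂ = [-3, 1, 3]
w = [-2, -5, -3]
No

Form the augmented matrix and row-reduce:
[v₁|v₂|w] = 
  [  1,  -3,  -2]
  [ -1,   1,  -5]
  [  0,   3,  -3]
R2 → R2 + (1)·R1
R3 → R3 + (3/2)·R2
REF = 
  [    1,    -3,    -2]
  [    0,    -2,    -7]
  [    0,     0, -27/2]

Row 3 reads [0 0 | -27/2], i.e. 0 = -27/2, so the system is inconsistent and w ∉ span{v₁, v₂}.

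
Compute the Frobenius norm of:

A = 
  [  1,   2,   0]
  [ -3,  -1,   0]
||A||_F = 3.873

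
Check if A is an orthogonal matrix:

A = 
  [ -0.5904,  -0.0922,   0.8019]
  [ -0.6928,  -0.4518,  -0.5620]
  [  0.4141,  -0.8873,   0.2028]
Yes

AᵀA = 
  [  1,   0,  -0.0001]
  [  0,   0.9999,   0]
  [ -0.0001,   0,   1]
≈ I (equal to I up to the 4-dp rounding of the entries)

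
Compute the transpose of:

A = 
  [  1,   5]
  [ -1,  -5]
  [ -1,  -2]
Aᵀ = 
  [  1,  -1,  -1]
  [  5,  -5,  -2]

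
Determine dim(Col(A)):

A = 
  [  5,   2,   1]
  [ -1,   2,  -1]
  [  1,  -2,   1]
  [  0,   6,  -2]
Row reduce:
R2 → R2 + (1/5)·R1
R3 → R3 - (1/5)·R1
R3 → R3 + (1)·R2
R4 → R4 - (5/2)·R2
REF = 
  [   5,    2,    1]
  [   0, 12/5, -4/5]
  [   0,    0,    0]
  [   0,    0,    0]
Pivot columns: 1, 2 → 2 pivots.
dim(Col(A)) = number of pivot columns = 2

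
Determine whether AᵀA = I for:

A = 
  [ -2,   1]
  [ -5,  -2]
No

AᵀA = 
  [ 29,   8]
  [  8,   5]
≠ I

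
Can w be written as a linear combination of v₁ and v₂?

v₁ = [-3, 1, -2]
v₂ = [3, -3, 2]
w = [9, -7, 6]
Yes

Form the augmented matrix and row-reduce:
[v₁|v₂|w] = 
  [ -3,   3,   9]
  [  1,  -3,  -7]
  [ -2,   2,   6]
R2 → R2 + (1/3)·R1
R3 → R3 - (2/3)·R1
REF = 
  [ -3,   3,   9]
  [  0,  -2,  -4]
  [  0,   0,   0]

No row of the form [0 0 | nonzero], so the system is consistent. Back-substitution gives c₁ = -1, c₂ = 2: w = (-1)·v₁ + (2)·v₂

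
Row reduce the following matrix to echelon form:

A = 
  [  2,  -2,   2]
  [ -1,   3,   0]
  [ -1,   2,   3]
Row operations:
R2 → R2 + (1/2)·R1
R3 → R3 + (1/2)·R1
R3 → R3 - (1/2)·R2

Resulting echelon form:
REF = 
  [  2,  -2,   2]
  [  0,   2,   1]
  [  0,   0, 7/2]

Rank = 3 (number of non-zero pivot rows).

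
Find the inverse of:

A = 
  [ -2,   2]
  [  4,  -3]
det(A) = (-2)(-3) - (2)(4) = -2
For a 2×2 matrix, A⁻¹ = (1/det(A)) · [[d, -b], [-c, a]]
    = (-1/2) · [[-3, -2], [-4, -2]]

A⁻¹ = 
  [3/2,   1]
  [  2,   1]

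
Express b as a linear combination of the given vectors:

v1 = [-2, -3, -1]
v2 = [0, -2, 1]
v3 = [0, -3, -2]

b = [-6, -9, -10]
c1 = 3, c2 = -3, c3 = 2

b = 3·v1 + -3·v2 + 2·v3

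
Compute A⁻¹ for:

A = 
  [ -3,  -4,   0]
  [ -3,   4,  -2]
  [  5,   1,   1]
det(A) = (-3)·((4)(1) - (-2)(1)) - (-4)·((-3)(1) - (-2)(5)) + (0)·((-3)(1) - (4)(5))
  = (-3)(6) - (-4)(7) + (0)(-23)
  = 10
det(A) = 10 ≠ 0, so A is invertible.

Cofactors Cᵢⱼ = (-1)ⁱ⁺ʲ·Mᵢⱼ:
C = 
  [  6,  -7, -23]
  [  4,  -3, -17]
  [  8,  -6, -24]

adj(A) = Cᵀ:
adj(A) = 
  [  6,   4,   8]
  [ -7,  -3,  -6]
  [-23, -17, -24]

A⁻¹ = (1/10) · adj(A):
A⁻¹ = 
  [   3/5,    2/5,    4/5]
  [ -7/10,  -3/10,   -3/5]
  [-23/10, -17/10,  -12/5]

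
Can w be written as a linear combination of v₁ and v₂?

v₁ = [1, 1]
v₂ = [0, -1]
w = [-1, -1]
Yes

Form the augmented matrix and row-reduce:
[v₁|v₂|w] = 
  [  1,   0,  -1]
  [  1,  -1,  -1]
R2 → R2 - (1)·R1
REF = 
  [  1,   0,  -1]
  [  0,  -1,   0]

No row of the form [0 0 | nonzero], so the system is consistent. Back-substitution gives c₁ = -1, c₂ = 0: w = (-1)·v₁ + (0)·v₂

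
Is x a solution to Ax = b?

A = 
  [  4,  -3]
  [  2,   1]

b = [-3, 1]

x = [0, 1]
Yes

Ax = [-3, 1] = b ✓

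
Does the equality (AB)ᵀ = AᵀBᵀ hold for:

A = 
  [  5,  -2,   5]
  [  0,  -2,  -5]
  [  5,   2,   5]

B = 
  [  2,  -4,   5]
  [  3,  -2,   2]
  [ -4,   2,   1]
No

(AB)ᵀ = 
  [-16,  14,  -4]
  [ -6,  -6, -14]
  [ 26,  -9,  34]

AᵀBᵀ = 
  [ 35,  25, -15]
  [ 14,   2,   6]
  [ 55,  35, -25]

The two matrices differ, so (AB)ᵀ ≠ AᵀBᵀ in general. The correct identity is (AB)ᵀ = BᵀAᵀ.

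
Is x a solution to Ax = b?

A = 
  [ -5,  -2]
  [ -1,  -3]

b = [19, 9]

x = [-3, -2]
Yes

Ax = [19, 9] = b ✓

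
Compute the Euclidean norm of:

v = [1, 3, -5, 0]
5.916

||v||₂ = √((1)² + (3)² + (-5)² + (0)²) = √35 = 5.916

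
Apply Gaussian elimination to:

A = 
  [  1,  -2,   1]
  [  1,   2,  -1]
Row operations:
R2 → R2 - (1)·R1

Resulting echelon form:
REF = 
  [  1,  -2,   1]
  [  0,   4,  -2]

Rank = 2 (number of non-zero pivot rows).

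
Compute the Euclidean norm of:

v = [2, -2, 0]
2.828

||v||₂ = √((2)² + (-2)² + (0)²) = √8 = 2.828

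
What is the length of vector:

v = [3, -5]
5.831

||v||₂ = √((3)² + (-5)²) = √34 = 5.831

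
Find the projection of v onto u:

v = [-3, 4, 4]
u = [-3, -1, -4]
v·u = (-3)(-3) + (4)(-1) + (4)(-4) = -11
u·u = (-3)² + (-1)² + (-4)² = 26
proj_u(v) = (v·u / u·u) × u = (-11/26) × u

proj_u(v) = [33/26, 11/26, 22/13]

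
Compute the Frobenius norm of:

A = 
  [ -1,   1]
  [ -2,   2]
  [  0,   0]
||A||_F = 3.162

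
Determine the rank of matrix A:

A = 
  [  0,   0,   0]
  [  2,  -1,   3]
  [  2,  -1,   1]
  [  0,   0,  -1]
rank(A) = 2

Row reduce:
Swap R1 ↔ R2
R3 → R3 - (1)·R1
Swap R2 ↔ R3
R4 → R4 - (1/2)·R2
REF = 
  [  2,  -1,   3]
  [  0,   0,  -2]
  [  0,   0,   0]
  [  0,   0,   0]
Pivot columns: 1, 3 → 2 pivots.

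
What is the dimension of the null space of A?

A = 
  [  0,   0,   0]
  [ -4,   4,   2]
nullity(A) = 2

Row reduce:
Swap R1 ↔ R2
REF = 
  [ -4,   4,   2]
  [  0,   0,   0]
Pivot columns: 1 → 1 pivot.
rank(A) = 1, so nullity(A) = 3 - 1 = 2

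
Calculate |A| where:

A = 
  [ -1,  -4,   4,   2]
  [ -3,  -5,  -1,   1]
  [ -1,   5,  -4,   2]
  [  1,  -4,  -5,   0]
Cofactor expansion along row 1: det(A) = a₁₁M₁₁ - a₁₂M₁₂ + a₁₃M₁₃ - a₁₄M₁₄

M₁₁ = det[[-5, -1, 1]; [5, -4, 2]; [-4, -5, 0]]
  = (-5)·((-4)(0) - (2)(-5)) - (-1)·((5)(0) - (2)(-4)) + (1)·((5)(-5) - (-4)(-4))
  = (-5)(10) - (-1)(8) + (1)(-41)
  = -83
M₁₂ = det[[-3, -1, 1]; [-1, -4, 2]; [1, -5, 0]]
  = (-3)·((-4)(0) - (2)(-5)) - (-1)·((-1)(0) - (2)(1)) + (1)·((-1)(-5) - (-4)(1))
  = (-3)(10) - (-1)(-2) + (1)(9)
  = -23
M₁₃ = det[[-3, -5, 1]; [-1, 5, 2]; [1, -4, 0]]
  = (-3)·((5)(0) - (2)(-4)) - (-5)·((-1)(0) - (2)(1)) + (1)·((-1)(-4) - (5)(1))
  = (-3)(8) - (-5)(-2) + (1)(-1)
  = -35
M₁₄ = det[[-3, -5, -1]; [-1, 5, -4]; [1, -4, -5]]
  = (-3)·((5)(-5) - (-4)(-4)) - (-5)·((-1)(-5) - (-4)(1)) + (-1)·((-1)(-4) - (5)(1))
  = (-3)(-41) - (-5)(9) + (-1)(-1)
  = 169

det(A) = (-1)(-83) - (-4)(-23) + (4)(-35) - (2)(169) = -487

det(A) = -487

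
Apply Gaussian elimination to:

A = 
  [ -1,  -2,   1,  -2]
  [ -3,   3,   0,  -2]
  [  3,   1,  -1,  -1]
Row operations:
R2 → R2 - (3)·R1
R3 → R3 + (3)·R1
R3 → R3 + (5/9)·R2

Resulting echelon form:
REF = 
  [   -1,    -2,     1,    -2]
  [    0,     9,    -3,     4]
  [    0,     0,   1/3, -43/9]

Rank = 3 (number of non-zero pivot rows).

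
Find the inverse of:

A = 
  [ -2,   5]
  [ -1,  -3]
det(A) = (-2)(-3) - (5)(-1) = 11
For a 2×2 matrix, A⁻¹ = (1/det(A)) · [[d, -b], [-c, a]]
    = (1/11) · [[-3, -5], [1, -2]]

A⁻¹ = 
  [-3/11, -5/11]
  [ 1/11, -2/11]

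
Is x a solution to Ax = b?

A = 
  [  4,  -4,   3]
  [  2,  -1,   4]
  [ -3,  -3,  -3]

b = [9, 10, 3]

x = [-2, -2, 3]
Yes

Ax = [9, 10, 3] = b ✓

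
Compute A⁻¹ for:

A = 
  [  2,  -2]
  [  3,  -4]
det(A) = (2)(-4) - (-2)(3) = -2
For a 2×2 matrix, A⁻¹ = (1/det(A)) · [[d, -b], [-c, a]]
    = (-1/2) · [[-4, 2], [-3, 2]]

A⁻¹ = 
  [  2,  -1]
  [3/2,  -1]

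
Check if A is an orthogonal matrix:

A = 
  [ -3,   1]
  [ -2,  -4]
No

AᵀA = 
  [ 13,   5]
  [  5,  17]
≠ I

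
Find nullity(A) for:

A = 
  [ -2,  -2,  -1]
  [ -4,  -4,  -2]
nullity(A) = 2

Row reduce:
R2 → R2 - (2)·R1
REF = 
  [ -2,  -2,  -1]
  [  0,   0,   0]
Pivot columns: 1 → 1 pivot.
rank(A) = 1, so nullity(A) = 3 - 1 = 2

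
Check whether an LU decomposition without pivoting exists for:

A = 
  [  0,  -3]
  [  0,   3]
Yes.
The first column is zero, so A is already upper triangular: L = I, U = A.
L = 
  [  1,   0]
  [  0,   1]
U = 
  [  0,  -3]
  [  0,   3]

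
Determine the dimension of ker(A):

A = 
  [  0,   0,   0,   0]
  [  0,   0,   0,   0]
nullity(A) = 4

Row reduce:
(no row operations needed)
REF = 
  [  0,   0,   0,   0]
  [  0,   0,   0,   0]
Pivot columns: none → 0 pivots.
rank(A) = 0, so nullity(A) = 4 - 0 = 4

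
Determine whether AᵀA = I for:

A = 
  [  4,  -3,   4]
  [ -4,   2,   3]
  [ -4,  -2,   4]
No

AᵀA = 
  [ 48, -12, -12]
  [-12,  17, -14]
  [-12, -14,  41]
≠ I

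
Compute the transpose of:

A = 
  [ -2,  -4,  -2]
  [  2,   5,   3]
Aᵀ = 
  [ -2,   2]
  [ -4,   5]
  [ -2,   3]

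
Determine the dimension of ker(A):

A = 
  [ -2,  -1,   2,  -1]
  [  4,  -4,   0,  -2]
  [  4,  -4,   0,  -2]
nullity(A) = 2

Row reduce:
R2 → R2 + (2)·R1
R3 → R3 + (2)·R1
R3 → R3 - (1)·R2
REF = 
  [ -2,  -1,   2,  -1]
  [  0,  -6,   4,  -4]
  [  0,   0,   0,   0]
Pivot columns: 1, 2 → 2 pivots.
rank(A) = 2, so nullity(A) = 4 - 2 = 2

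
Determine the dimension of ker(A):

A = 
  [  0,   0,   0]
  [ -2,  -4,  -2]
nullity(A) = 2

Row reduce:
Swap R1 ↔ R2
REF = 
  [ -2,  -4,  -2]
  [  0,   0,   0]
Pivot columns: 1 → 1 pivot.
rank(A) = 1, so nullity(A) = 3 - 1 = 2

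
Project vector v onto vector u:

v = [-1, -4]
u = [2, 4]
proj_u(v) = [-9/5, -18/5]

v·u = (-1)(2) + (-4)(4) = -18
u·u = (2)² + (4)² = 20
proj_u(v) = (v·u / u·u) × u = (-18/20) × u = (-9/10) × u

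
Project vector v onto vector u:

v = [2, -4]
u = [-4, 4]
v·u = (2)(-4) + (-4)(4) = -24
u·u = (-4)² + (4)² = 32
proj_u(v) = (v·u / u·u) × u = (-24/32) × u = (-3/4) × u

proj_u(v) = [3, -3]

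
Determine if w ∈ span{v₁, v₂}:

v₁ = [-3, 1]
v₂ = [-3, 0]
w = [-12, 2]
Yes

Form the augmented matrix and row-reduce:
[v₁|v₂|w] = 
  [ -3,  -3, -12]
  [  1,   0,   2]
R2 → R2 + (1/3)·R1
REF = 
  [ -3,  -3, -12]
  [  0,  -1,  -2]

No row of the form [0 0 | nonzero], so the system is consistent. Back-substitution gives c₁ = 2, c₂ = 2: w = (2)·v₁ + (2)·v₂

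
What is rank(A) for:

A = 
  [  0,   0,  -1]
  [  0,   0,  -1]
rank(A) = 1

Row reduce:
R2 → R2 - (1)·R1
REF = 
  [  0,   0,  -1]
  [  0,   0,   0]
Pivot columns: 3 → 1 pivot.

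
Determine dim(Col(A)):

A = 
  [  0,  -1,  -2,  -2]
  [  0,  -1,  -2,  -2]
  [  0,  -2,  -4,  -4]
dim(Col(A)) = 1

Row reduce:
R2 → R2 - (1)·R1
R3 → R3 - (2)·R1
REF = 
  [  0,  -1,  -2,  -2]
  [  0,   0,   0,   0]
  [  0,   0,   0,   0]
Pivot columns: 2 → 1 pivot.
dim(Col(A)) = number of pivot columns = 1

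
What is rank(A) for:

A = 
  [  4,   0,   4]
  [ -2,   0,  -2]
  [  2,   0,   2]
rank(A) = 1

Row reduce:
R2 → R2 + (1/2)·R1
R3 → R3 - (1/2)·R1
REF = 
  [  4,   0,   4]
  [  0,   0,   0]
  [  0,   0,   0]
Pivot columns: 1 → 1 pivot.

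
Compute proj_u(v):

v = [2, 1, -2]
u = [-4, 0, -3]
proj_u(v) = [8/25, 0, 6/25]

v·u = (2)(-4) + (1)(0) + (-2)(-3) = -2
u·u = (-4)² + (0)² + (-3)² = 25
proj_u(v) = (v·u / u·u) × u = (-2/25) × u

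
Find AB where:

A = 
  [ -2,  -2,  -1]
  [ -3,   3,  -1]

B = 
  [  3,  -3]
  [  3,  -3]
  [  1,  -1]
A is 2×3 and B is 3×2, so AB is 2×2. Each entry is (row of A)·(column of B):
AB[1,1] = (-2)(3) + (-2)(3) + (-1)(1) = -13
AB[1,2] = (-2)(-3) + (-2)(-3) + (-1)(-1) = 13
AB[2,1] = (-3)(3) + (3)(3) + (-1)(1) = -1
AB[2,2] = (-3)(-3) + (3)(-3) + (-1)(-1) = 1

AB = 
  [-13,  13]
  [ -1,   1]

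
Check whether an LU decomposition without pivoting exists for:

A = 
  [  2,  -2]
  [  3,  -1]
Yes.
A[1,1] = 2 ≠ 0, so Gaussian elimination proceeds without a row swap: multiplier ℓ₂₁ = (3)/(2) = 3/2, and U[2,2] = -1 - (3/2)(-2) = 2.
L = 
  [  1,   0]
  [3/2,   1]
U = 
  [  2,  -2]
  [  0,   2]
Check row 2 of LU: [(3/2)(2), (3/2)(-2) + 2] = [3, -1] = row 2 of A ✓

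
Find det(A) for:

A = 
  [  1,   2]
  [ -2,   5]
9

For a 2×2 matrix, det = ad - bc = (1)(5) - (2)(-2) = 9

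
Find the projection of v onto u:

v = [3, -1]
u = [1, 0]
v·u = (3)(1) + (-1)(0) = 3
u·u = (1)² + (0)² = 1
proj_u(v) = (v·u / u·u) × u = (3/1) × u = (3) × u

proj_u(v) = [3, 0]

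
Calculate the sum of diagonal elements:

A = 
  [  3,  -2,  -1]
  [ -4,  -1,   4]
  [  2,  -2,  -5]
-3

tr(A) = 3 + -1 + -5 = -3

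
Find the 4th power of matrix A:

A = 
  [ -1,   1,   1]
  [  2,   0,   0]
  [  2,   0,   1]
A² = A·A:
A²[1,1] = (-1)(-1) + (1)(2) + (1)(2) = 5
A²[1,2] = (-1)(1) + (1)(0) + (1)(0) = -1
A²[1,3] = (-1)(1) + (1)(0) + (1)(1) = 0
A²[2,1] = (2)(-1) + (0)(2) + (0)(2) = -2
A²[2,2] = (2)(1) + (0)(0) + (0)(0) = 2
A²[2,3] = (2)(1) + (0)(0) + (0)(1) = 2
A²[3,1] = (2)(-1) + (0)(2) + (1)(2) = 0
A²[3,2] = (2)(1) + (0)(0) + (1)(0) = 2
A²[3,3] = (2)(1) + (0)(0) + (1)(1) = 3
A² = 
  [  5,  -1,   0]
  [ -2,   2,   2]
  [  0,   2,   3]

A^3 = A^2·A:
A^3[1,1] = (5)(-1) + (-1)(2) + (0)(2) = -7
A^3[1,2] = (5)(1) + (-1)(0) + (0)(0) = 5
A^3[1,3] = (5)(1) + (-1)(0) + (0)(1) = 5
A^3[2,1] = (-2)(-1) + (2)(2) + (2)(2) = 10
A^3[2,2] = (-2)(1) + (2)(0) + (2)(0) = -2
A^3[2,3] = (-2)(1) + (2)(0) + (2)(1) = 0
A^3[3,1] = (0)(-1) + (2)(2) + (3)(2) = 10
A^3[3,2] = (0)(1) + (2)(0) + (3)(0) = 0
A^3[3,3] = (0)(1) + (2)(0) + (3)(1) = 3
A^3 = 
  [ -7,   5,   5]
  [ 10,  -2,   0]
  [ 10,   0,   3]

A^4 = A^3·A:
A^4[1,1] = (-7)(-1) + (5)(2) + (5)(2) = 27
A^4[1,2] = (-7)(1) + (5)(0) + (5)(0) = -7
A^4[1,3] = (-7)(1) + (5)(0) + (5)(1) = -2
A^4[2,1] = (10)(-1) + (-2)(2) + (0)(2) = -14
A^4[2,2] = (10)(1) + (-2)(0) + (0)(0) = 10
A^4[2,3] = (10)(1) + (-2)(0) + (0)(1) = 10
A^4[3,1] = (10)(-1) + (0)(2) + (3)(2) = -4
A^4[3,2] = (10)(1) + (0)(0) + (3)(0) = 10
A^4[3,3] = (10)(1) + (0)(0) + (3)(1) = 13
A^4 = 
  [ 27,  -7,  -2]
  [-14,  10,  10]
  [ -4,  10,  13]

Therefore
A^4 = 
  [ 27,  -7,  -2]
  [-14,  10,  10]
  [ -4,  10,  13]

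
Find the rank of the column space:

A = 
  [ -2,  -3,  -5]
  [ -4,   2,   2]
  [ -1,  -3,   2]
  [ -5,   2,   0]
dim(Col(A)) = 3

Row reduce:
R2 → R2 - (2)·R1
R3 → R3 - (1/2)·R1
R4 → R4 - (5/2)·R1
R3 → R3 + (3/16)·R2
R4 → R4 - (19/16)·R2
R4 → R4 + (7/27)·R3
REF = 
  [  -2,   -3,   -5]
  [   0,    8,   12]
  [   0,    0, 27/4]
  [   0,    0,    0]
Pivot columns: 1, 2, 3 → 3 pivots.
dim(Col(A)) = number of pivot columns = 3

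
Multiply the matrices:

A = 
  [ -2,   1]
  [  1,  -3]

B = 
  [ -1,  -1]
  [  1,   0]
AB = 
  [  3,   2]
  [ -4,  -1]

A is 2×2 and B is 2×2, so AB is 2×2. Each entry is (row of A)·(column of B):
AB[1,1] = (-2)(-1) + (1)(1) = 3
AB[1,2] = (-2)(-1) + (1)(0) = 2
AB[2,1] = (1)(-1) + (-3)(1) = -4
AB[2,2] = (1)(-1) + (-3)(0) = -1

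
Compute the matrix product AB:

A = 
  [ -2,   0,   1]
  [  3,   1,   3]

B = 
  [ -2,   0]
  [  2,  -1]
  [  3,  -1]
AB = 
  [  7,  -1]
  [  5,  -4]

A is 2×3 and B is 3×2, so AB is 2×2. Each entry is (row of A)·(column of B):
AB[1,1] = (-2)(-2) + (0)(2) + (1)(3) = 7
AB[1,2] = (-2)(0) + (0)(-1) + (1)(-1) = -1
AB[2,1] = (3)(-2) + (1)(2) + (3)(3) = 5
AB[2,2] = (3)(0) + (1)(-1) + (3)(-1) = -4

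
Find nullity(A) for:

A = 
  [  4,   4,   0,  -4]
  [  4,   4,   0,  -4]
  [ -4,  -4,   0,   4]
nullity(A) = 3

Row reduce:
R2 → R2 - (1)·R1
R3 → R3 + (1)·R1
REF = 
  [  4,   4,   0,  -4]
  [  0,   0,   0,   0]
  [  0,   0,   0,   0]
Pivot columns: 1 → 1 pivot.
rank(A) = 1, so nullity(A) = 4 - 1 = 3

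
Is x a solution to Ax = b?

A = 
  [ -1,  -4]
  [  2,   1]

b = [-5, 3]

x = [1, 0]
No

Ax = [-1, 2] ≠ b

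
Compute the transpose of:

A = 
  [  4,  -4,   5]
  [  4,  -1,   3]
Aᵀ = 
  [  4,   4]
  [ -4,  -1]
  [  5,   3]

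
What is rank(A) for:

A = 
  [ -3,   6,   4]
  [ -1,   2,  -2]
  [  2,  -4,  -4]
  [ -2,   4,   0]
Row reduce:
R2 → R2 - (1/3)·R1
R3 → R3 + (2/3)·R1
R4 → R4 - (2/3)·R1
R3 → R3 - (2/5)·R2
R4 → R4 - (4/5)·R2
REF = 
  [   -3,     6,     4]
  [    0,     0, -10/3]
  [    0,     0,     0]
  [    0,     0,     0]
Pivot columns: 1, 3 → 2 pivots.

rank(A) = 2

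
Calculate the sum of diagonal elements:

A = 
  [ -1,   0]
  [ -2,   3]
2

tr(A) = -1 + 3 = 2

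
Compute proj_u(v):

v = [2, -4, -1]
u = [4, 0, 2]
v·u = (2)(4) + (-4)(0) + (-1)(2) = 6
u·u = (4)² + (0)² + (2)² = 20
proj_u(v) = (v·u / u·u) × u = (6/20) × u = (3/10) × u

proj_u(v) = [6/5, 0, 3/5]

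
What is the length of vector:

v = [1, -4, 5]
6.481

||v||₂ = √((1)² + (-4)² + (5)²) = √42 = 6.481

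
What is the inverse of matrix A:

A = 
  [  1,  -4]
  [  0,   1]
det(A) = (1)(1) - (-4)(0) = 1
For a 2×2 matrix, A⁻¹ = (1/det(A)) · [[d, -b], [-c, a]]
    = (1) · [[1, 4], [0, 1]]

A⁻¹ = 
  [  1,   4]
  [  0,   1]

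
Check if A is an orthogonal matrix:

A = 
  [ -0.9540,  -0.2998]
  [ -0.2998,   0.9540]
Yes

AᵀA = 
  [  1,   0]
  [  0,   1]
≈ I (equal to I up to the 4-dp rounding of the entries)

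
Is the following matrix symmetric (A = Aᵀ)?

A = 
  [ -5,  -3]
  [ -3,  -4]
Yes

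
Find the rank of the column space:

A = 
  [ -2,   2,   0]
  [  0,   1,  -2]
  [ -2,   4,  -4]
dim(Col(A)) = 2

Row reduce:
R3 → R3 - (1)·R1
R3 → R3 - (2)·R2
REF = 
  [ -2,   2,   0]
  [  0,   1,  -2]
  [  0,   0,   0]
Pivot columns: 1, 2 → 2 pivots.
dim(Col(A)) = number of pivot columns = 2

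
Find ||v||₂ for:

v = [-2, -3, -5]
6.164

||v||₂ = √((-2)² + (-3)² + (-5)²) = √38 = 6.164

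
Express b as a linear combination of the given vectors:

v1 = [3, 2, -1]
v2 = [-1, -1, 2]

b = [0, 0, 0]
c1 = 0, c2 = 0

b = 0·v1 + 0·v2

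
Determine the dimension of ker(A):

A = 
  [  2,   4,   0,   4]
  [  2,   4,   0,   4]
nullity(A) = 3

Row reduce:
R2 → R2 - (1)·R1
REF = 
  [  2,   4,   0,   4]
  [  0,   0,   0,   0]
Pivot columns: 1 → 1 pivot.
rank(A) = 1, so nullity(A) = 4 - 1 = 3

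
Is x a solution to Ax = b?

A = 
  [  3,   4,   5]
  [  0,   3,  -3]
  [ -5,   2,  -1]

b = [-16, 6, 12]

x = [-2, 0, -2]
Yes

Ax = [-16, 6, 12] = b ✓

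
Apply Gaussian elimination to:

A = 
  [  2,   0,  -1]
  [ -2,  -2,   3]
Row operations:
R2 → R2 + (1)·R1

Resulting echelon form:
REF = 
  [  2,   0,  -1]
  [  0,  -2,   2]

Rank = 2 (number of non-zero pivot rows).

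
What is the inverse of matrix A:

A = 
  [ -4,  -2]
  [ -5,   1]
det(A) = (-4)(1) - (-2)(-5) = -14
For a 2×2 matrix, A⁻¹ = (1/det(A)) · [[d, -b], [-c, a]]
    = (-1/14) · [[1, 2], [5, -4]]

A⁻¹ = 
  [-1/14,  -1/7]
  [-5/14,   2/7]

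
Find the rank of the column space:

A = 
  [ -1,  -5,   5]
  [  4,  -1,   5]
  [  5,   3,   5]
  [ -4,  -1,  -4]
Row reduce:
R2 → R2 + (4)·R1
R3 → R3 + (5)·R1
R4 → R4 - (4)·R1
R3 → R3 - (22/21)·R2
R4 → R4 + (19/21)·R2
R4 → R4 + (29/80)·R3
REF = 
  [   -1,    -5,     5]
  [    0,   -21,    25]
  [    0,     0, 80/21]
  [    0,     0,     0]
Pivot columns: 1, 2, 3 → 3 pivots.
dim(Col(A)) = number of pivot columns = 3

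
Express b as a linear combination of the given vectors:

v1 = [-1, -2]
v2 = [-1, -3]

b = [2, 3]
c1 = -3, c2 = 1

b = -3·v1 + 1·v2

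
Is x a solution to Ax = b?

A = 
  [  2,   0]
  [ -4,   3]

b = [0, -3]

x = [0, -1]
Yes

Ax = [0, -3] = b ✓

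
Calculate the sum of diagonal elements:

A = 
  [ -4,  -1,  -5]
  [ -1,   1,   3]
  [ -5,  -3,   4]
1

tr(A) = -4 + 1 + 4 = 1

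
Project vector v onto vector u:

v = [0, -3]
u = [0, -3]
v·u = (0)(0) + (-3)(-3) = 9
u·u = (0)² + (-3)² = 9
proj_u(v) = (v·u / u·u) × u = (9/9) × u = (1) × u

proj_u(v) = [0, -3]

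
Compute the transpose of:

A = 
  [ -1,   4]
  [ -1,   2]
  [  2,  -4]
Aᵀ = 
  [ -1,  -1,   2]
  [  4,   2,  -4]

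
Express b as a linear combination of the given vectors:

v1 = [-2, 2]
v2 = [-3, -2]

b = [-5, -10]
c1 = -2, c2 = 3

b = -2·v1 + 3·v2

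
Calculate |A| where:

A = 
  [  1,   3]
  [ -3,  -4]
For a 2×2 matrix, det = ad - bc = (1)(-4) - (3)(-3) = 5

det(A) = 5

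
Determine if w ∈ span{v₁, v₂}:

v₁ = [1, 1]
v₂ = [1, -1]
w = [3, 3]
Yes

Form the augmented matrix and row-reduce:
[v₁|v₂|w] = 
  [  1,   1,   3]
  [  1,  -1,   3]
R2 → R2 - (1)·R1
REF = 
  [  1,   1,   3]
  [  0,  -2,   0]

No row of the form [0 0 | nonzero], so the system is consistent. Back-substitution gives c₁ = 3, c₂ = 0: w = (3)·v₁ + (0)·v₂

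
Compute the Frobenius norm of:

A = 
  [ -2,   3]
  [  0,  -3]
||A||_F = 4.69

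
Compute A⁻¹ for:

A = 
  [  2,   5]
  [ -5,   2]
det(A) = (2)(2) - (5)(-5) = 29
For a 2×2 matrix, A⁻¹ = (1/det(A)) · [[d, -b], [-c, a]]
    = (1/29) · [[2, -5], [5, 2]]

A⁻¹ = 
  [ 2/29, -5/29]
  [ 5/29,  2/29]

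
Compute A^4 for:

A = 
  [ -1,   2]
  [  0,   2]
A² = A·A:
A²[1,1] = (-1)(-1) + (2)(0) = 1
A²[1,2] = (-1)(2) + (2)(2) = 2
A²[2,1] = (0)(-1) + (2)(0) = 0
A²[2,2] = (0)(2) + (2)(2) = 4
A² = 
  [  1,   2]
  [  0,   4]

A^3 = A^2·A:
A^3[1,1] = (1)(-1) + (2)(0) = -1
A^3[1,2] = (1)(2) + (2)(2) = 6
A^3[2,1] = (0)(-1) + (4)(0) = 0
A^3[2,2] = (0)(2) + (4)(2) = 8
A^3 = 
  [ -1,   6]
  [  0,   8]

A^4 = A^3·A:
A^4[1,1] = (-1)(-1) + (6)(0) = 1
A^4[1,2] = (-1)(2) + (6)(2) = 10
A^4[2,1] = (0)(-1) + (8)(0) = 0
A^4[2,2] = (0)(2) + (8)(2) = 16
A^4 = 
  [  1,  10]
  [  0,  16]

Therefore
A^4 = 
  [  1,  10]
  [  0,  16]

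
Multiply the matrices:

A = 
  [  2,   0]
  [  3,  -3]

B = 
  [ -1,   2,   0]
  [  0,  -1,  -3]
AB = 
  [ -2,   4,   0]
  [ -3,   9,   9]

A is 2×2 and B is 2×3, so AB is 2×3. Each entry is (row of A)·(column of B):
AB[1,1] = (2)(-1) + (0)(0) = -2
AB[1,2] = (2)(2) + (0)(-1) = 4
AB[1,3] = (2)(0) + (0)(-3) = 0
AB[2,1] = (3)(-1) + (-3)(0) = -3
AB[2,2] = (3)(2) + (-3)(-1) = 9
AB[2,3] = (3)(0) + (-3)(-3) = 9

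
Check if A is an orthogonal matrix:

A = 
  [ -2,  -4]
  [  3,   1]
No

AᵀA = 
  [ 13,  11]
  [ 11,  17]
≠ I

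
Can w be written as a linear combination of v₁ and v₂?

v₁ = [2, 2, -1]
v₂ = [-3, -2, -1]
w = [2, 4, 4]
No

Form the augmented matrix and row-reduce:
[v₁|v₂|w] = 
  [  2,  -3,   2]
  [  2,  -2,   4]
  [ -1,  -1,   4]
R2 → R2 - (1)·R1
R3 → R3 + (1/2)·R1
R3 → R3 + (5/2)·R2
REF = 
  [  2,  -3,   2]
  [  0,   1,   2]
  [  0,   0,  10]

Row 3 reads [0 0 | 10], i.e. 0 = 10, so the system is inconsistent and w ∉ span{v₁, v₂}.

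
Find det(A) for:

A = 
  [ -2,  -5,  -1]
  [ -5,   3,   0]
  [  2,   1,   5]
-144

Cofactor expansion along row 1:
det(A) = (-2)·((3)(5) - (0)(1)) - (-5)·((-5)(5) - (0)(2)) + (-1)·((-5)(1) - (3)(2))
  = (-2)(15) - (-5)(-25) + (-1)(-11)
  = -144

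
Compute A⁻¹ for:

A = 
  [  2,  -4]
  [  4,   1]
det(A) = (2)(1) - (-4)(4) = 18
For a 2×2 matrix, A⁻¹ = (1/det(A)) · [[d, -b], [-c, a]]
    = (1/18) · [[1, 4], [-4, 2]]

A⁻¹ = 
  [1/18,  2/9]
  [-2/9,  1/9]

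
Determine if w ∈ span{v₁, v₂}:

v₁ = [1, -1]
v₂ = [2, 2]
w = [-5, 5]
Yes

Form the augmented matrix and row-reduce:
[v₁|v₂|w] = 
  [  1,   2,  -5]
  [ -1,   2,   5]
R2 → R2 + (1)·R1
REF = 
  [  1,   2,  -5]
  [  0,   4,   0]

No row of the form [0 0 | nonzero], so the system is consistent. Back-substitution gives c₁ = -5, c₂ = 0: w = (-5)·v₁ + (0)·v₂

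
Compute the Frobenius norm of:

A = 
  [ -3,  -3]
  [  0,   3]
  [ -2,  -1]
||A||_F = 5.657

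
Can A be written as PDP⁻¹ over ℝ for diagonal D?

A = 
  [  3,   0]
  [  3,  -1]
Yes

tr(A) = 2, det(A) = -3
Characteristic polynomial: λ² - tr(A)λ + det(A) = λ² - 2λ - 3
λ² - 2λ - 3 = (λ + 1)(λ - 3)
Eigenvalues: 3, -1
λ=-1: alg. mult. = 1, geom. mult. = 2 - rank(A - (-1)I) = 2 - 1 = 1
λ=3: alg. mult. = 1, geom. mult. = 2 - rank(A - (3)I) = 2 - 1 = 1
Sum of geometric multiplicities equals n, so A has n independent eigenvectors.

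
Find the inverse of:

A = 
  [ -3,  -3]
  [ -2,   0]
det(A) = (-3)(0) - (-3)(-2) = -6
For a 2×2 matrix, A⁻¹ = (1/det(A)) · [[d, -b], [-c, a]]
    = (-1/6) · [[0, 3], [2, -3]]

A⁻¹ = 
  [   0, -1/2]
  [-1/3,  1/2]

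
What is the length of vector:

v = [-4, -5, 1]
6.481

||v||₂ = √((-4)² + (-5)² + (1)²) = √42 = 6.481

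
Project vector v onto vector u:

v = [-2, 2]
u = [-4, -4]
v·u = (-2)(-4) + (2)(-4) = 0
u·u = (-4)² + (-4)² = 32
proj_u(v) = (v·u / u·u) × u = (0/32) × u = (0) × u

proj_u(v) = [0, 0]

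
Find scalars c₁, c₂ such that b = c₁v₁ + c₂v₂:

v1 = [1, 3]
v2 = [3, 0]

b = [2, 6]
c1 = 2, c2 = 0

b = 2·v1 + 0·v2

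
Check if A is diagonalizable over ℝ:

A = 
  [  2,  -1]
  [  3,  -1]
No

tr(A) = 1, det(A) = 1
Characteristic polynomial: λ² - tr(A)λ + det(A) = λ² - λ + 1
λ² - λ + 1 = 0  ⇒  λ = (1 ± √((-1)² - 4·(1)))/2 = (1 ± √(-3))/2
  = (1 + i√3)/2,  (1 - i√3)/2
Eigenvalues: (1 + i√3)/2, (1 - i√3)/2  (≈ 0.5 + 0.866i, 0.5 - 0.866i)
Has complex eigenvalues (not diagonalizable over ℝ).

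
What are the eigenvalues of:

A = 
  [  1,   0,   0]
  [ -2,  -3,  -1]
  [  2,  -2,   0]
λ = 1, (-3 + √17)/2, (-3 - √17)/2  (≈ 1, 0.5616, -3.562)

Characteristic polynomial: det(λI - A) = λ³ + 2λ² - 5λ + 2
Testing integer divisors of the constant term: p(1) = 0, so (λ - 1) is a factor:
p(λ) = (λ - 1)(λ² + 3λ - 2)
λ² + 3λ - 2 = 0  ⇒  λ = (-3 ± √((3)² - 4·(-2)))/2 = (-3 ± √(17))/2
  = (-3 + √17)/2,  (-3 - √17)/2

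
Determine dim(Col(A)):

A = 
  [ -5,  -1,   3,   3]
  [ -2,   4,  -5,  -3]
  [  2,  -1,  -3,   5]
Row reduce:
R2 → R2 - (2/5)·R1
R3 → R3 + (2/5)·R1
R3 → R3 + (7/22)·R2
REF = 
  [    -5,     -1,      3,      3]
  [     0,   22/5,  -31/5,  -21/5]
  [     0,      0, -83/22, 107/22]
Pivot columns: 1, 2, 3 → 3 pivots.
dim(Col(A)) = number of pivot columns = 3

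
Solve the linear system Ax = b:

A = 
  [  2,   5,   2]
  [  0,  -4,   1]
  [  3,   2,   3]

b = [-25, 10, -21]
x = [-3, -3, -2]

Row reduce the augmented matrix [A|b]:
R3 → R3 - (3/2)·R1
R3 → R3 - (11/8)·R2
REF = 
  [    2,     5,     2,   -25]
  [    0,    -4,     1,    10]
  [    0,     0, -11/8,  11/4]

Back-substitution:
x₃ = (11/4) / (-11/8) = -2
x₂ = (10 - (1)(-2)) / (-4) = -3
x₁ = (-25 - (5)(-3) - (2)(-2)) / 2 = -3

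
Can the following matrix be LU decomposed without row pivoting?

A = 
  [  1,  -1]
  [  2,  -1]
Yes.
A[1,1] = 1 ≠ 0, so Gaussian elimination proceeds without a row swap: multiplier ℓ₂₁ = (2)/(1) = 2, and U[2,2] = -1 - (2)(-1) = 1.
L = 
  [  1,   0]
  [  2,   1]
U = 
  [  1,  -1]
  [  0,   1]
Check row 2 of LU: [(2)(1), (2)(-1) + 1] = [2, -1] = row 2 of A ✓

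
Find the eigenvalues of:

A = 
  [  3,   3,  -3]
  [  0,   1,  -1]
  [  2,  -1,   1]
λ = 0, (5 + i√23)/2, (5 - i√23)/2  (≈ 0, 2.5 + 2.398i, 2.5 - 2.398i)

Characteristic polynomial: det(λI - A) = λ³ - 5λ² + 12λ
The constant term is 0, so λ = 0 is a root: p(λ) = λ(λ² - 5λ + 12)
λ² - 5λ + 12 = 0  ⇒  λ = (5 ± √((-5)² - 4·(12)))/2 = (5 ± √(-23))/2
  = (5 + i√23)/2,  (5 - i√23)/2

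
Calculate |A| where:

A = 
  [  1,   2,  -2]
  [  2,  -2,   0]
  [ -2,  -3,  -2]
Cofactor expansion along row 1:
det(A) = (1)·((-2)(-2) - (0)(-3)) - (2)·((2)(-2) - (0)(-2)) + (-2)·((2)(-3) - (-2)(-2))
  = (1)(4) - (2)(-4) + (-2)(-10)
  = 32

det(A) = 32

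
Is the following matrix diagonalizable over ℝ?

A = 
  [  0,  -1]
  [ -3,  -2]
Yes

tr(A) = -2, det(A) = -3
Characteristic polynomial: λ² - tr(A)λ + det(A) = λ² + 2λ - 3
λ² + 2λ - 3 = (λ + 3)(λ - 1)
Eigenvalues: 1, -3
λ=-3: alg. mult. = 1, geom. mult. = 2 - rank(A - (-3)I) = 2 - 1 = 1
λ=1: alg. mult. = 1, geom. mult. = 2 - rank(A - (1)I) = 2 - 1 = 1
Sum of geometric multiplicities equals n, so A has n independent eigenvectors.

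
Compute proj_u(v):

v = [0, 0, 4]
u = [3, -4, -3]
v·u = (0)(3) + (0)(-4) + (4)(-3) = -12
u·u = (3)² + (-4)² + (-3)² = 34
proj_u(v) = (v·u / u·u) × u = (-12/34) × u = (-6/17) × u

proj_u(v) = [-18/17, 24/17, 18/17]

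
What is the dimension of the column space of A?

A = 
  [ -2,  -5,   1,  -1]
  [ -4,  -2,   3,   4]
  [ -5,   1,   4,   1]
Row reduce:
R2 → R2 - (2)·R1
R3 → R3 - (5/2)·R1
R3 → R3 - (27/16)·R2
REF = 
  [   -2,    -5,     1,    -1]
  [    0,     8,     1,     6]
  [    0,     0, -3/16, -53/8]
Pivot columns: 1, 2, 3 → 3 pivots.
dim(Col(A)) = number of pivot columns = 3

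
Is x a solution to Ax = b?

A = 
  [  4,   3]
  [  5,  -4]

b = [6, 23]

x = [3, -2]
Yes

Ax = [6, 23] = b ✓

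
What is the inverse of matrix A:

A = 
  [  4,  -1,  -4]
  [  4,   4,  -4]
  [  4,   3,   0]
det(A) = (4)·((4)(0) - (-4)(3)) - (-1)·((4)(0) - (-4)(4)) + (-4)·((4)(3) - (4)(4))
  = (4)(12) - (-1)(16) + (-4)(-4)
  = 80
det(A) = 80 ≠ 0, so A is invertible.

Cofactors Cᵢⱼ = (-1)ⁱ⁺ʲ·Mᵢⱼ:
C = 
  [ 12, -16,  -4]
  [-12,  16, -16]
  [ 20,   0,  20]

adj(A) = Cᵀ:
adj(A) = 
  [ 12, -12,  20]
  [-16,  16,   0]
  [ -4, -16,  20]

A⁻¹ = (1/80) · adj(A):
A⁻¹ = 
  [ 3/20, -3/20,   1/4]
  [ -1/5,   1/5,     0]
  [-1/20,  -1/5,   1/4]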